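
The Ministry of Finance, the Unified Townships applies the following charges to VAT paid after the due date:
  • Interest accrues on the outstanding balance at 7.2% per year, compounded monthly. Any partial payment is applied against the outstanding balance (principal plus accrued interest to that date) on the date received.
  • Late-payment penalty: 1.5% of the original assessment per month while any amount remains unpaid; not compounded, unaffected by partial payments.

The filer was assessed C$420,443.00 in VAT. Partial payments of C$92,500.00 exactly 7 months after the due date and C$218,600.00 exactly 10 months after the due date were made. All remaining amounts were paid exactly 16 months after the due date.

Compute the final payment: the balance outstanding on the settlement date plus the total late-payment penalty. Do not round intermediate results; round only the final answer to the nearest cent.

C$239,374.86

Monthly rate = 7.2% ÷ 12 = 0.6%
Balance at month 7: C$420,443.0000 × (1 + 0.006)^7 = C$438,422.6586…
After C$92,500.00 payment: C$438,422.6586… − C$92,500.00 = C$345,922.6586…
Balance at month 10: C$345,922.6586… × (1 + 0.006)^3 = C$352,186.7008…
After C$218,600.00 payment: C$352,186.7008… − C$218,600.00 = C$133,586.7008…
Balance at month 16: C$133,586.7008… × (1 + 0.006)^6 = C$138,468.5386…
Penalty: 16 × 1.5% × C$420,443.00 = C$100,906.32
Final settlement = outstanding balance + penalty = C$138,468.5386… + C$100,906.32 = C$239,374.86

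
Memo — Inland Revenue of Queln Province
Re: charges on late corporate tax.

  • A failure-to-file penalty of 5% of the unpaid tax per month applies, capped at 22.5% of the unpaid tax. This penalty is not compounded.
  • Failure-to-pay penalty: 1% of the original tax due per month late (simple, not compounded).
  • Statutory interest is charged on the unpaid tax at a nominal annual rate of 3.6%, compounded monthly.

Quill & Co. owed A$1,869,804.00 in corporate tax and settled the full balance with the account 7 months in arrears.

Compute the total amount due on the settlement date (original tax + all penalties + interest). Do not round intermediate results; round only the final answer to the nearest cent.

Failure-to-file: 7 × 5% × A$1,869,804.00 = A$654,431.40, capped at 22.5% × A$1,869,804.00 = A$420,705.90
Failure-to-pay penalty = 1% × A$1,869,804.00 × 7 mo = A$130,886.28
Interest (3.6%/yr ÷ 12 = 0.3%/month): A$1,869,804.00 × ((1 + 0.003)^7 − 1) = A$39,621.0492…
Total = A$1,869,804.00 + A$551,592.1800 + A$39,621.0492… = A$2,461,017.23

A$2,461,017.23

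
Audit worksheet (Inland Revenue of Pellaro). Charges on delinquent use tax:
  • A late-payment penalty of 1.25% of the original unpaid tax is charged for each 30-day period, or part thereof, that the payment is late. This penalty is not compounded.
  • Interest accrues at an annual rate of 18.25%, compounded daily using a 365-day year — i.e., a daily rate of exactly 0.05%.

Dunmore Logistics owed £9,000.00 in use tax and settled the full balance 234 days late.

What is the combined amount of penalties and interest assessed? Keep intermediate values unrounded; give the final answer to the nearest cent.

Penalty periods: ⌈234/30⌉ = 8; penalty = 8 × 1.25% × £9,000.00 = £900.00
Interest: £9,000.00 × ((1 + 0.0005)^234 − 1) = £9,000.00 × 0.12408656… = £1,116.7790…
Penalties + interest = £900.0000 + £1,116.7790… = £2,016.78

£2,016.78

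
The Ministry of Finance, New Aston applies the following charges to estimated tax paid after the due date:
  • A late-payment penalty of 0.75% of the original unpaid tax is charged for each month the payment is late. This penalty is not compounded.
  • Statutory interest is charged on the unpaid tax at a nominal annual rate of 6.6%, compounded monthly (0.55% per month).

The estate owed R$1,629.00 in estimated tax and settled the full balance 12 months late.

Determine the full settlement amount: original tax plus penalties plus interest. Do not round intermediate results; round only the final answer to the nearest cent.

Late-payment penalty = 0.75% × R$1,629.00 × 12 mo = R$146.61
Interest: R$1,629.00 × ((1 + 0.0055)^12 − 1) = R$1,629.00 × 0.0680336… = R$110.8267…
Total = R$1,629.00 + R$146.6100 + R$110.8267… = R$1,886.44

R$1,886.44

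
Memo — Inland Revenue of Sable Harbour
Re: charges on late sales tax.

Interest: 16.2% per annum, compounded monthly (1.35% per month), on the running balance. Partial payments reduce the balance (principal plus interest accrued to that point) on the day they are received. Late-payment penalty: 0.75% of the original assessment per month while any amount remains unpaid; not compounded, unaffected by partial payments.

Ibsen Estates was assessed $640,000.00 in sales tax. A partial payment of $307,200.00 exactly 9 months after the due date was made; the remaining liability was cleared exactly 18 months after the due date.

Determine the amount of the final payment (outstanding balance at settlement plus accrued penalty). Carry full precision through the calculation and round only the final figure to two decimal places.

$554,513.28

Balance at month 9: $640,000.0000 × (1 + 0.0135)^9 = $722,094.0247…
After $307,200.00 payment: $722,094.0247… − $307,200.00 = $414,894.0247…
Balance at month 18: $414,894.0247… × (1 + 0.0135)^9 = $468,113.2752…
Penalty: 18 × 0.75% × $640,000.00 = $86,400.00
Final settlement = outstanding balance + penalty = $468,113.2752… + $86,400.00 = $554,513.28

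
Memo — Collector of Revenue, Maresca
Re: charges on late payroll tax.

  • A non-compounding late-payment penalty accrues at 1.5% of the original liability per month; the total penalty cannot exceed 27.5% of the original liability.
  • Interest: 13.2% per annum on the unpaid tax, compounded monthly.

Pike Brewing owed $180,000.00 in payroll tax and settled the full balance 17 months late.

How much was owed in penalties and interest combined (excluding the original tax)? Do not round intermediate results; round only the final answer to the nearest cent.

Penalty: 17 × 1.5% × $180,000.00 = $45,900.00 (below the 27.5% cap of $49,500.00)
Interest (13.2%/yr ÷ 12 = 1.1%/month): $180,000.00 × ((1 + 0.011)^17 − 1) = $36,791.4500…
Penalties + interest = $45,900.0000 + $36,791.4500… = $82,691.45

$82,691.45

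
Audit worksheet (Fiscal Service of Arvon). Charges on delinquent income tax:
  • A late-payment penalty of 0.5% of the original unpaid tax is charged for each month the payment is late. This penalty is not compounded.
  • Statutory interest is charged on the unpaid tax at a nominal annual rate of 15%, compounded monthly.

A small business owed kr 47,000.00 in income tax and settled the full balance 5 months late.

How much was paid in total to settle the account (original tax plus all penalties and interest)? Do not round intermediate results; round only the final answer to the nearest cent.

kr 51,186.86

Late-payment penalty: 5 × 0.5% × kr 47,000.00 = kr 1,175.00
Interest (15%/yr ÷ 12 = 1.25%/month): kr 47,000.00 × ((1 + 0.0125)^5 − 1) = kr 3,011.8612…
Total = kr 47,000.00 + kr 1,175.0000 + kr 3,011.8612… = kr 51,186.86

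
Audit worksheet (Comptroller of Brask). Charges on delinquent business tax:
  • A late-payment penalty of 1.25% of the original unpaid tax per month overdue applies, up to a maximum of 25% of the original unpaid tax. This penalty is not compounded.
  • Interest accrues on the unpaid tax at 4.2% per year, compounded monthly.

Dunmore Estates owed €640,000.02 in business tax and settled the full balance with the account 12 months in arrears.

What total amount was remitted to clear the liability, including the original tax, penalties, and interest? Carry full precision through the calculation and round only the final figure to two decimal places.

€763,403.55

Penalty: 12 × 1.25% × €640,000.02 = €96,000.00… (below the 25% cap of €160,000.01…)
Interest (4.2%/yr ÷ 12 = 0.35%/month): €640,000.02 × ((1 + 0.0035)^12 − 1) = €27,403.5255…
Total = €640,000.02 + €96,000.0030 + €27,403.5255… = €763,403.55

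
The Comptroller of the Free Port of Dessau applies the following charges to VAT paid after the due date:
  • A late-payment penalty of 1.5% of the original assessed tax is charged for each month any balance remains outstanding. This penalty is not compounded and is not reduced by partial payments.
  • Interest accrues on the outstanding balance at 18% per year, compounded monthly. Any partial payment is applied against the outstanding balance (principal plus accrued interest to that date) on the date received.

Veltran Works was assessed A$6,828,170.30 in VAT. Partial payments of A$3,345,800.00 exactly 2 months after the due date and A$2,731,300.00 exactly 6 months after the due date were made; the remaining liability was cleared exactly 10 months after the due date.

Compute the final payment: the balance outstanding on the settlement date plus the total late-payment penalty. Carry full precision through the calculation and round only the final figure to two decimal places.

A$2,280,674.78

Monthly rate = 18% ÷ 12 = 1.5%
Balance at month 2: A$6,828,170.3000 × (1 + 0.015)^2 = A$7,034,551.7473…
After A$3,345,800.00 payment: A$7,034,551.7473… − A$3,345,800.00 = A$3,688,751.7473…
Balance at month 6: A$3,688,751.7473… × (1 + 0.015)^4 = A$3,915,106.6519…
After A$2,731,300.00 payment: A$3,915,106.6519… − A$2,731,300.00 = A$1,183,806.6519…
Balance at month 10: A$1,183,806.6519… × (1 + 0.015)^4 = A$1,256,449.2313…
Penalty: 10 × 1.5% × A$6,828,170.30 = A$1,024,225.55…
Final settlement = outstanding balance + penalty = A$1,256,449.2313… + A$1,024,225.55… = A$2,280,674.78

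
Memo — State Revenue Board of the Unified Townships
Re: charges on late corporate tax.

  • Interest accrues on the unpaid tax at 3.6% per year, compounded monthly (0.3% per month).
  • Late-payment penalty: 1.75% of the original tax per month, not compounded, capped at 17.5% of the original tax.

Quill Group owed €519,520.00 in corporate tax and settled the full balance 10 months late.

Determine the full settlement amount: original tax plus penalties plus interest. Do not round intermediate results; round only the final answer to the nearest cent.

€626,233.70

Penalty (uncapped): 10 × 1.75% × €519,520.00 = €90,916.00; cap = 17.5% × €519,520.00 = €90,916.00 → penalty = €90,916.00
Interest: €519,520.00 × ((1 + 0.003)^10 − 1) = €519,520.00 × 0.0304083… = €15,797.6977…
Total = €519,520.00 + €90,916.0000 + €15,797.6977… = €626,233.70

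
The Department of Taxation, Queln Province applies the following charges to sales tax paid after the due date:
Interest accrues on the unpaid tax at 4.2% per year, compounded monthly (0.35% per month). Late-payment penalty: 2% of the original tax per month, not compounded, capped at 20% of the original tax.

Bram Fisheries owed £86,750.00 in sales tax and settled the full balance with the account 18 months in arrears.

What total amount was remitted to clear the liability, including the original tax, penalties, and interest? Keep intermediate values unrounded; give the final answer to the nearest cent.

£109,730.92

Penalty (uncapped): 18 × 2% × £86,750.00 = £31,230.00; cap = 20% × £86,750.00 = £17,350.00 → penalty = £17,350.00
Interest: £86,750.00 × ((1 + 0.0035)^18 − 1) = £86,750.00 × 0.0649097… = £5,630.9165…
Total = £86,750.00 + £17,350.0000 + £5,630.9165… = £109,730.92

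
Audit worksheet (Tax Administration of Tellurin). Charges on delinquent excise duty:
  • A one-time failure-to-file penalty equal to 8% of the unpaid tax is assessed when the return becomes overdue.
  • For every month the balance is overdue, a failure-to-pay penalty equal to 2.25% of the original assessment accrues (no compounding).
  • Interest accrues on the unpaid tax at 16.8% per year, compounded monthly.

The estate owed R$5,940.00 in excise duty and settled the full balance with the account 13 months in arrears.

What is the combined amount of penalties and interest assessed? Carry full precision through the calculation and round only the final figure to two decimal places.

Failure-to-file penalty: 8% × R$5,940.00 = R$475.20
Failure-to-pay penalty: 13 × 2.25% × R$5,940.00 = R$1,737.45
Interest (16.8%/yr ÷ 12 = 1.4%/month): R$5,940.00 × ((1 + 0.014)^13 − 1) = R$1,176.7197…
Penalties + interest = R$2,212.6500 + R$1,176.7197… = R$3,389.37

R$3,389.37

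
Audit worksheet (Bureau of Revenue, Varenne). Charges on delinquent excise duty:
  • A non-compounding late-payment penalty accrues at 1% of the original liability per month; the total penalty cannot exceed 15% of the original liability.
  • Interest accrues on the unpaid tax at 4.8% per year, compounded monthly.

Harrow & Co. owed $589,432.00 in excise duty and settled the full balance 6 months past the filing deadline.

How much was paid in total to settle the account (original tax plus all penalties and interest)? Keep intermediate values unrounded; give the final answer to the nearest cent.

Penalty: 6 × 1% × $589,432.00 = $35,365.92 (below the 15% cap of $88,414.80)
Interest (4.8%/yr ÷ 12 = 0.4%/month): $589,432.00 × ((1 + 0.004)^6 − 1) = $14,288.5884…
Total = $589,432.00 + $35,365.9200 + $14,288.5884… = $639,086.51

$639,086.51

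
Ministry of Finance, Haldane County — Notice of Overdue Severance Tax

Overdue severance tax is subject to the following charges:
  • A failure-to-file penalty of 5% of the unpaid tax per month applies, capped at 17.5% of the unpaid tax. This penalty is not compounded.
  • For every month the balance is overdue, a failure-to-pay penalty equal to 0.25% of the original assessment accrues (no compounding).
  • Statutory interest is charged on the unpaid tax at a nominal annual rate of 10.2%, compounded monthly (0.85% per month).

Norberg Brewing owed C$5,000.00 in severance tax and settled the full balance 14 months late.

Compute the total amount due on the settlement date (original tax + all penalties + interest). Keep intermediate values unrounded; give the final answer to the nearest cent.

C$6,679.02

Failure-to-file: 14 × 5% × C$5,000.00 = C$3,500.00, capped at 17.5% × C$5,000.00 = C$875.00
Failure-to-pay penalty = 0.25% × C$5,000.00 × 14 mo = C$175.00
Interest: C$5,000.00 × ((1 + 0.0085)^14 − 1) = C$5,000.00 × 0.1258036… = C$629.0180…
Total = C$5,000.00 + C$1,050.0000 + C$629.0180… = C$6,679.02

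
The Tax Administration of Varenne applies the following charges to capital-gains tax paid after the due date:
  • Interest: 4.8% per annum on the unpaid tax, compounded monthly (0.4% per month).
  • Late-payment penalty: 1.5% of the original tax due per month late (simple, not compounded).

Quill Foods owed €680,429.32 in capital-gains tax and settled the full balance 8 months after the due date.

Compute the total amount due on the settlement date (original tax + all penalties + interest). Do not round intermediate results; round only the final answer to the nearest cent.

Late-payment penalty: 8 × 1.5% × €680,429.32 = €81,651.52…
Interest: €680,429.32 × ((1 + 0.004)^8 − 1) = €680,429.32 × 0.0324516… = €22,081.0215…
Total = €680,429.32 + €81,651.5184 + €22,081.0215… = €784,161.86

€784,161.86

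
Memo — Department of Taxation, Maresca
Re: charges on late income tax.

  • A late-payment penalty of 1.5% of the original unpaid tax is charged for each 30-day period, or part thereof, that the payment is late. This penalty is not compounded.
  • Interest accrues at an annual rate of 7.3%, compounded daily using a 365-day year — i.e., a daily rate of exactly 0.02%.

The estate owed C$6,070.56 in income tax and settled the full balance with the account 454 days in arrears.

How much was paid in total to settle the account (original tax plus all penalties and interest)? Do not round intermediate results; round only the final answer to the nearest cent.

Penalty periods: ⌈454/30⌉ = 16; penalty = 16 × 1.5% × C$6,070.56 = C$1,456.93…
Interest: C$6,070.56 × ((1 + 0.0002)^454 − 1) = C$6,070.56 × 0.09504003… = C$576.9462…
Total = C$6,070.56 + C$1,456.9344 + C$576.9462… = C$8,104.44

C$8,104.44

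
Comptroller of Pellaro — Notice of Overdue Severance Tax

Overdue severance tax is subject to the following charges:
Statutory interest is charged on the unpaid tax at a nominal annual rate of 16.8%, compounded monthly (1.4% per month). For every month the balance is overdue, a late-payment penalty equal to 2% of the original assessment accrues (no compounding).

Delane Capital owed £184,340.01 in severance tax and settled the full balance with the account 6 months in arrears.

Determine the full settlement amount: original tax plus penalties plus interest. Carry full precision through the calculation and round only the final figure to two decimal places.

Late-payment penalty = 2% × £184,340.01 × 6 mo = £22,120.80…
Interest: £184,340.01 × ((1 + 0.014)^6 − 1) = £184,340.01 × 0.0869955… = £16,036.7439…
Total = £184,340.01 + £22,120.8012 + £16,036.7439… = £222,497.56

£222,497.56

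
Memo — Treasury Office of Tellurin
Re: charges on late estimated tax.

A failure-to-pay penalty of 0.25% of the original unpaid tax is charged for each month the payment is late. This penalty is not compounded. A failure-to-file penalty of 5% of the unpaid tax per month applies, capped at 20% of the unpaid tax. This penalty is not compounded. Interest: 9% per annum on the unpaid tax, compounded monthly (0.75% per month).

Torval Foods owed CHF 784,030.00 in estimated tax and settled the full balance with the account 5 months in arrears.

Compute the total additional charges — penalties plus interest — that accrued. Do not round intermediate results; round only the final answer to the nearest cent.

Failure-to-file: 5 × 5% × CHF 784,030.00 = CHF 196,007.50, capped at 20% × CHF 784,030.00 = CHF 156,806.00
Failure-to-pay penalty = 0.25% × CHF 784,030.00 × 5 mo = CHF 9,800.38…
Interest: CHF 784,030.00 × ((1 + 0.0075)^5 − 1) = CHF 784,030.00 × 0.0380667… = CHF 29,845.4619…
Penalties + interest = CHF 166,606.3750 + CHF 29,845.4619… = CHF 196,451.84

CHF 196,451.84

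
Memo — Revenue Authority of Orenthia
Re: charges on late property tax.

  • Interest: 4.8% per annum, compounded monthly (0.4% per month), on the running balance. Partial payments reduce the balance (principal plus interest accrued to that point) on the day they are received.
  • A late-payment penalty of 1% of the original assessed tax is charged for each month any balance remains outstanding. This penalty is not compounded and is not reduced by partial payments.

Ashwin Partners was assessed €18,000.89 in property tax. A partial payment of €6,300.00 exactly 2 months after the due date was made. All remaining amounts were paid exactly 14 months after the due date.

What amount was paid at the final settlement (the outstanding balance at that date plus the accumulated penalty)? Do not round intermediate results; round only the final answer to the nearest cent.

Balance at month 2: €18,000.8900 × (1 + 0.004)^2 = €18,145.1851…
After €6,300.00 payment: €18,145.1851… − €6,300.00 = €11,845.1851…
Balance at month 14: €11,845.1851… × (1 + 0.004)^12 = €12,426.4308…
Penalty: 14 × 1% × €18,000.89 = €2,520.12…
Final settlement = outstanding balance + penalty = €12,426.4308… + €2,520.12… = €14,946.56

€14,946.56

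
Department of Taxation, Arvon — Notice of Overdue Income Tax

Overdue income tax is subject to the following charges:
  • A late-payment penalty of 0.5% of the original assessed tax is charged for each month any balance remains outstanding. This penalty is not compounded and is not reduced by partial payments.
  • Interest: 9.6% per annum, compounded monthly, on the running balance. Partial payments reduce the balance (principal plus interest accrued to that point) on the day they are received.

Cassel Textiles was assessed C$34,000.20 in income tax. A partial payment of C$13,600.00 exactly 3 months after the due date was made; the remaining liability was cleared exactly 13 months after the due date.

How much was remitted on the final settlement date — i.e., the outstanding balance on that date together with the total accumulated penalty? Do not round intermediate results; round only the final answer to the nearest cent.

Monthly rate = 9.6% ÷ 12 = 0.8%
Balance at month 3: C$34,000.2000 × (1 + 0.008)^3 = C$34,822.7502…
After C$13,600.00 payment: C$34,822.7502… − C$13,600.00 = C$21,222.7502…
Balance at month 13: C$21,222.7502… × (1 + 0.008)^10 = C$22,983.0141…
Penalty: 13 × 0.5% × C$34,000.20 = C$2,210.01…
Final settlement = outstanding balance + penalty = C$22,983.0141… + C$2,210.01… = C$25,193.03

C$25,193.03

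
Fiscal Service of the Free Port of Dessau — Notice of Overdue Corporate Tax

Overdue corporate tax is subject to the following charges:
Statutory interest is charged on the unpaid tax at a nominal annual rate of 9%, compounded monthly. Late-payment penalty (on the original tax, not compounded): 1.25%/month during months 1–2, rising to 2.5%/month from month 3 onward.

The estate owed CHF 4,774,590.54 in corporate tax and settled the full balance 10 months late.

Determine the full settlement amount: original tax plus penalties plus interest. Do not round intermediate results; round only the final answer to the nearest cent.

Penalty, months 1–2: 2 × 1.25% × CHF 4,774,590.54 = CHF 119,364.76…
Penalty, months 3–10: 8 × 2.5% × CHF 4,774,590.54 = CHF 954,918.11…
Interest (9%/yr ÷ 12 = 0.75%/month): CHF 4,774,590.54 × ((1 + 0.0075)^10 − 1) = CHF 370,424.8877…
Total = CHF 4,774,590.54 + CHF 1,074,282.8715 + CHF 370,424.8877… = CHF 6,219,298.30

CHF 6,219,298.30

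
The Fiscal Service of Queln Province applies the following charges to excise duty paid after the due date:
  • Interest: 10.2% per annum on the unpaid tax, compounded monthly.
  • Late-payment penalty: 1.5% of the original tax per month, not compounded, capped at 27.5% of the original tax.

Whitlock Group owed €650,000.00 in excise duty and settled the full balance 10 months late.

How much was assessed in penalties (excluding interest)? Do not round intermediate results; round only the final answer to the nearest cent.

€97,500.00

Penalty: 10 × 1.5% × €650,000.00 = €97,500.00 (below the 27.5% cap of €178,750.00)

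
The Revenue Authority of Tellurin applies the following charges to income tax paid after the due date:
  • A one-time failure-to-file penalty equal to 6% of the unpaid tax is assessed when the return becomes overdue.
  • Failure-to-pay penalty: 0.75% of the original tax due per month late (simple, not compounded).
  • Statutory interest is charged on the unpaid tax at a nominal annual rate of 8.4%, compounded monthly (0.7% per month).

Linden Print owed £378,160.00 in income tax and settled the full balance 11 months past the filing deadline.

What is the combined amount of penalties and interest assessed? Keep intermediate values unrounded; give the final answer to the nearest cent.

£84,046.97

Failure-to-file penalty: 6% × £378,160.00 = £22,689.60
Failure-to-pay penalty = 0.75% × £378,160.00 × 11 mo = £31,198.20
Interest: £378,160.00 × ((1 + 0.007)^11 − 1) = £378,160.00 × 0.0797524… = £30,159.1657…
Penalties + interest = £53,887.8000 + £30,159.1657… = £84,046.97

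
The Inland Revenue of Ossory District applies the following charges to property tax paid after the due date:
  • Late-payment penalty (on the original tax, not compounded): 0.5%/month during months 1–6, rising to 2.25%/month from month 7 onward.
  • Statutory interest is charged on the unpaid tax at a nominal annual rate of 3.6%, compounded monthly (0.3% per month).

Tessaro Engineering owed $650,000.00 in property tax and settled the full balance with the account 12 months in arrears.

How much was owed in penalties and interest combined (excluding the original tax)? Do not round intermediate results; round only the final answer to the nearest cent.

Penalty, months 1–6: 6 × 0.5% × $650,000.00 = $19,500.00
Penalty, months 7–12: 6 × 2.25% × $650,000.00 = $87,750.00
Interest: $650,000.00 × ((1 + 0.003)^12 − 1) = $650,000.00 × 0.0366000… = $23,789.9872…
Penalties + interest = $107,250.0000 + $23,789.9872… = $131,039.99

$131,039.99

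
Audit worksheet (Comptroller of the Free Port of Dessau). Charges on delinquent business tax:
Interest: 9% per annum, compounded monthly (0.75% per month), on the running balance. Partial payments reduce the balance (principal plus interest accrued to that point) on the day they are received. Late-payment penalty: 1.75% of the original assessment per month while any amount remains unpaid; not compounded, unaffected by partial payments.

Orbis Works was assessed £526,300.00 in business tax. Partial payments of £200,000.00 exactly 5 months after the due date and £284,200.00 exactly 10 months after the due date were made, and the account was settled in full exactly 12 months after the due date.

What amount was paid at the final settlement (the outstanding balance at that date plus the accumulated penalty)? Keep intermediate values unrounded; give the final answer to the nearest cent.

£186,975.36

Balance at month 5: £526,300.0000 × (1 + 0.0075)^5 = £546,334.5224…
After £200,000.00 payment: £546,334.5224… − £200,000.00 = £346,334.5224…
Balance at month 10: £346,334.5224… × (1 + 0.0075)^5 = £359,518.3468…
After £284,200.00 payment: £359,518.3468… − £284,200.00 = £75,318.3468…
Balance at month 12: £75,318.3468… × (1 + 0.0075)^2 = £76,452.3586…
Penalty: 12 × 1.75% × £526,300.00 = £110,523.00
Final settlement = outstanding balance + penalty = £76,452.3586… + £110,523.00 = £186,975.36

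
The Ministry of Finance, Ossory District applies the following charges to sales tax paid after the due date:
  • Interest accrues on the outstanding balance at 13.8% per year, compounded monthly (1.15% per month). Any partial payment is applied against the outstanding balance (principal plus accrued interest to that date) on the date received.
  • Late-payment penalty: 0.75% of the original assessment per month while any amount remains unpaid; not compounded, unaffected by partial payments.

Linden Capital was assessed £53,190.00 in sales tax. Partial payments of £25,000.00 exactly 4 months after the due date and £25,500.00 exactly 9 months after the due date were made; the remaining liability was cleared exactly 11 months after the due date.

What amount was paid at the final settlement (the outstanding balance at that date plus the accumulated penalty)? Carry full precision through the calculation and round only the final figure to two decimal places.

£11,534.11

Balance at month 4: £53,190.0000 × (1 + 0.0115)^4 = £55,679.2708…
After £25,000.00 payment: £55,679.2708… − £25,000.00 = £30,679.2708…
Balance at month 9: £30,679.2708… × (1 + 0.0115)^5 = £32,484.3715…
After £25,500.00 payment: £32,484.3715… − £25,500.00 = £6,984.3715…
Balance at month 11: £6,984.3715… × (1 + 0.0115)^2 = £7,145.9357…
Penalty: 11 × 0.75% × £53,190.00 = £4,388.18…
Final settlement = outstanding balance + penalty = £7,145.9357… + £4,388.18… = £11,534.11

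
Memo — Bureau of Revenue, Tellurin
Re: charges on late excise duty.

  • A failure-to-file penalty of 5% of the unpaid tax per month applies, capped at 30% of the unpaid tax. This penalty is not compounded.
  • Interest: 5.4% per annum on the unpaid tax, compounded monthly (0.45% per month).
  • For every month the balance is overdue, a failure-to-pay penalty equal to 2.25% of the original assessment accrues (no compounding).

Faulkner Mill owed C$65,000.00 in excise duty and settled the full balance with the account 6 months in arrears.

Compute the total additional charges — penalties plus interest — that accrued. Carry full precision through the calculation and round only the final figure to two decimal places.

C$30,049.86

Failure-to-file: 6 × 5% × C$65,000.00 = C$19,500.00, capped at 30% × C$65,000.00 = C$19,500.00
Failure-to-pay penalty = 2.25% × C$65,000.00 × 6 mo = C$8,775.00
Interest: C$65,000.00 × ((1 + 0.0045)^6 − 1) = C$65,000.00 × 0.0273056… = C$1,774.8626…
Penalties + interest = C$28,275.0000 + C$1,774.8626… = C$30,049.86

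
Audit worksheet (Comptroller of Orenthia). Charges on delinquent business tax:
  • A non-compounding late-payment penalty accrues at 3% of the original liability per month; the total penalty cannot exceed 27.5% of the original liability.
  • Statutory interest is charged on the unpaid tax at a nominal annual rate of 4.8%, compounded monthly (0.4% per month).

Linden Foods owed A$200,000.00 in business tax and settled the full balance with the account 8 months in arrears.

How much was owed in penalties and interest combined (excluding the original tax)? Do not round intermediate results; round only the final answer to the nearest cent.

A$54,490.32

Penalty: 8 × 3% × A$200,000.00 = A$48,000.00 (below the 27.5% cap of A$55,000.00)
Interest: A$200,000.00 × ((1 + 0.004)^8 − 1) = A$200,000.00 × 0.0324516… = A$6,490.3204…
Penalties + interest = A$48,000.0000 + A$6,490.3204… = A$54,490.32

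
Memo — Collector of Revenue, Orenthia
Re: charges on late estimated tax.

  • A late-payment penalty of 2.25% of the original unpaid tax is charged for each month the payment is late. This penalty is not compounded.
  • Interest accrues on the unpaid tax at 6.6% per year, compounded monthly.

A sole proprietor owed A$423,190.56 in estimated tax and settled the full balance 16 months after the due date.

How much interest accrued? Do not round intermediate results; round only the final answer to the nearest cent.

A$38,817.09

Interest (6.6%/yr ÷ 12 = 0.55%/month): A$423,190.56 × ((1 + 0.0055)^16 − 1) = A$38,817.0939…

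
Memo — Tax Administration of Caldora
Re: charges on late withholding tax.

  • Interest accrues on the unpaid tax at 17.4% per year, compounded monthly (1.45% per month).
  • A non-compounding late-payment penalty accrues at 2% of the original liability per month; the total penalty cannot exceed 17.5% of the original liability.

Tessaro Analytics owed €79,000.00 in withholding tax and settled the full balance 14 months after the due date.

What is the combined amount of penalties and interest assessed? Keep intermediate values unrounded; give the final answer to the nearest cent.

Penalty (uncapped): 14 × 2% × €79,000.00 = €22,120.00; cap = 17.5% × €79,000.00 = €13,825.00 → penalty = €13,825.00
Interest: €79,000.00 × ((1 + 0.0145)^14 − 1) = €79,000.00 × 0.2232880… = €17,639.7528…
Penalties + interest = €13,825.0000 + €17,639.7528… = €31,464.75

€31,464.75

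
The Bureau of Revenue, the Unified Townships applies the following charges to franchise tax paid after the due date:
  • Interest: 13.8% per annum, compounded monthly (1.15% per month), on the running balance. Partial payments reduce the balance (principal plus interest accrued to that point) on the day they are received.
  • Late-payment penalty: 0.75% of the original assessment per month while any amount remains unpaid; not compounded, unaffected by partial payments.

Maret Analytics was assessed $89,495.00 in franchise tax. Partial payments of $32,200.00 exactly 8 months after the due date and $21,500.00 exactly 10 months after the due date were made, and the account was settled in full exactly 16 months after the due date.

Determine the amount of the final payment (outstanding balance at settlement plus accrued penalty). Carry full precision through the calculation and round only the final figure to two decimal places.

$59,889.69

Balance at month 8: $89,495.0000 × (1 + 0.0115)^8 = $98,067.6728…
After $32,200.00 payment: $98,067.6728… − $32,200.00 = $65,867.6728…
Balance at month 10: $65,867.6728… × (1 + 0.0115)^2 = $67,391.3402…
After $21,500.00 payment: $67,391.3402… − $21,500.00 = $45,891.3402…
Balance at month 16: $45,891.3402… × (1 + 0.0115)^6 = $49,150.2877…
Penalty: 16 × 0.75% × $89,495.00 = $10,739.40
Final settlement = outstanding balance + penalty = $49,150.2877… + $10,739.40 = $59,889.69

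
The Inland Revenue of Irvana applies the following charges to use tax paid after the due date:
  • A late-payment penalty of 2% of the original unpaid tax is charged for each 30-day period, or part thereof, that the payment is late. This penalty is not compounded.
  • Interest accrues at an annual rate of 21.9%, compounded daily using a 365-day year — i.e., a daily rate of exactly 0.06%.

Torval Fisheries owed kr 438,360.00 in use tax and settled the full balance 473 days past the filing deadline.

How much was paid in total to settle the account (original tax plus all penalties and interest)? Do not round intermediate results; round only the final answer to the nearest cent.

kr 722,441.06

Penalty periods: ⌈473/30⌉ = 16; penalty = 16 × 2% × kr 438,360.00 = kr 140,275.20
Interest: kr 438,360.00 × ((1 + 0.0006)^473 − 1) = kr 438,360.00 × 0.32805424… = kr 143,805.8569…
Total = kr 438,360.00 + kr 140,275.2000 + kr 143,805.8569… = kr 722,441.06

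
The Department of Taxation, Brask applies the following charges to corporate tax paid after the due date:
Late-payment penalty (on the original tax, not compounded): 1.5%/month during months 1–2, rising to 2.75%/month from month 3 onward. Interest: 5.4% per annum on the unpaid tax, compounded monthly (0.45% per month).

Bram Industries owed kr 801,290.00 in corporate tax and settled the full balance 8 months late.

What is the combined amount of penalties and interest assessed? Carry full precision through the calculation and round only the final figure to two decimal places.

Penalty, months 1–2: 2 × 1.5% × kr 801,290.00 = kr 24,038.70
Penalty, months 3–8: 6 × 2.75% × kr 801,290.00 = kr 132,212.85
Interest: kr 801,290.00 × ((1 + 0.0045)^8 − 1) = kr 801,290.00 × 0.0365721… = kr 29,304.8835…
Penalties + interest = kr 156,251.5500 + kr 29,304.8835… = kr 185,556.43

kr 185,556.43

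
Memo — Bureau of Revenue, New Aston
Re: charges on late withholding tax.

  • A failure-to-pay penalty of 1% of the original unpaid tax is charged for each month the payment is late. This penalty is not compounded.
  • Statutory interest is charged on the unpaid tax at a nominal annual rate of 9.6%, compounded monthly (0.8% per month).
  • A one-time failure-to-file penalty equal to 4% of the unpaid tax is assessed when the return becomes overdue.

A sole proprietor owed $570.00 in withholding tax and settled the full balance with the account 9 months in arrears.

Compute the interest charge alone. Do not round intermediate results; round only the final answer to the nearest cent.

Interest: $570.00 × ((1 + 0.008)^9 − 1) = $570.00 × 0.0743475… = $42.3781…

$42.38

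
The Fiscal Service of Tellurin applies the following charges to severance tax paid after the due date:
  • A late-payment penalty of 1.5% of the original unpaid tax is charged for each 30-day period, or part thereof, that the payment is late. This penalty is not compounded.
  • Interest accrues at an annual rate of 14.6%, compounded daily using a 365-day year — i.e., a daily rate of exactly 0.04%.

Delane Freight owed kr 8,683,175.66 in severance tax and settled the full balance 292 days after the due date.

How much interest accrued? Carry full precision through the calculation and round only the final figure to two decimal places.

Interest: kr 8,683,175.66 × ((1 + 0.0004)^292 − 1) = kr 8,683,175.66 × 0.12386838… = kr 1,075,570.9145…

kr 1,075,570.91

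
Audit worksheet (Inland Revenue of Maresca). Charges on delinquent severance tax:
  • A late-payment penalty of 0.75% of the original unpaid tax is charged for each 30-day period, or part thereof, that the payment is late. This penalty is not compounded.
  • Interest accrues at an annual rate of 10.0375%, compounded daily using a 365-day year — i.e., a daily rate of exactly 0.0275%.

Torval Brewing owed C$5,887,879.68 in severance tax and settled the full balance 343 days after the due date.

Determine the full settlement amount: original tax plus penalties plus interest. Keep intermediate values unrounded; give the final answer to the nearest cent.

Penalty periods: ⌈343/30⌉ = 12; penalty = 12 × 0.75% × C$5,887,879.68 = C$529,909.17…
Interest: C$5,887,879.68 × ((1 + 0.000275)^343 − 1) = C$5,887,879.68 × 0.09890259… = C$582,326.5261…
Total = C$5,887,879.68 + C$529,909.1712 + C$582,326.5261… = C$7,000,115.38

C$7,000,115.38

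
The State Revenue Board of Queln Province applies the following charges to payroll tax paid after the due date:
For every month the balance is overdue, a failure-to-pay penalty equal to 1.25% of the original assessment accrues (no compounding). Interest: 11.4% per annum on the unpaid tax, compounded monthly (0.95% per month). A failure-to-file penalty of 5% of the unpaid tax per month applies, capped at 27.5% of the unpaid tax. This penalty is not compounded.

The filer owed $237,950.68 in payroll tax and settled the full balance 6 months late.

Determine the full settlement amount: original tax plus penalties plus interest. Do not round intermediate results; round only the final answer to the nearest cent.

$335,122.84

Failure-to-file: 6 × 5% × $237,950.68 = $71,385.20…, capped at 27.5% × $237,950.68 = $65,436.44…
Failure-to-pay penalty: 6 × 1.25% × $237,950.68 = $17,846.30…
Interest: $237,950.68 × ((1 + 0.0095)^6 − 1) = $237,950.68 × 0.0583710… = $13,889.4239…
Total = $237,950.68 + $83,282.7380 + $13,889.4239… = $335,122.84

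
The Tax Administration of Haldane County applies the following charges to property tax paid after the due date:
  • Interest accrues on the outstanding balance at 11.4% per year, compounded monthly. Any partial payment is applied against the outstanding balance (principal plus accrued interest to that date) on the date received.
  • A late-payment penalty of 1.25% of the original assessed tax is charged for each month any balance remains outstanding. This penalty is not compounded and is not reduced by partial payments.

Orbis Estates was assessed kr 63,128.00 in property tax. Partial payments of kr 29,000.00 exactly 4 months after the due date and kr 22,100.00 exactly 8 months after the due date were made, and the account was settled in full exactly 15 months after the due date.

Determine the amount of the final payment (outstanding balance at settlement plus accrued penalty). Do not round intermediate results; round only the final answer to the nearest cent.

kr 28,792.97

Monthly rate = 11.4% ÷ 12 = 0.95%
Balance at month 4: kr 63,128.0000 × (1 + 0.0095)^4 = kr 65,561.2648…
After kr 29,000.00 payment: kr 65,561.2648… − kr 29,000.00 = kr 36,561.2648…
Balance at month 8: kr 36,561.2648… × (1 + 0.0095)^4 = kr 37,970.5165…
After kr 22,100.00 payment: kr 37,970.5165… − kr 22,100.00 = kr 15,870.5165…
Balance at month 15: kr 15,870.5165… × (1 + 0.0095)^7 = kr 16,956.4652…
Penalty: 15 × 1.25% × kr 63,128.00 = kr 11,836.50
Final settlement = outstanding balance + penalty = kr 16,956.4652… + kr 11,836.50 = kr 28,792.97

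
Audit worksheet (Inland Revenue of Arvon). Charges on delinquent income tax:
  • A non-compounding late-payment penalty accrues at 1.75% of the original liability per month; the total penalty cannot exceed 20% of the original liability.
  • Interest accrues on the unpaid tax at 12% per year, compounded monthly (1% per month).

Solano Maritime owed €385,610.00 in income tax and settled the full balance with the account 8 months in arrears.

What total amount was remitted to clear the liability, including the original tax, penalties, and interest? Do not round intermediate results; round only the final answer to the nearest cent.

€471,545.77

Penalty: 8 × 1.75% × €385,610.00 = €53,985.40 (below the 20% cap of €77,122.00)
Interest: €385,610.00 × ((1 + 0.01)^8 − 1) = €385,610.00 × 0.0828567… = €31,950.3743…
Total = €385,610.00 + €53,985.4000 + €31,950.3743… = €471,545.77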